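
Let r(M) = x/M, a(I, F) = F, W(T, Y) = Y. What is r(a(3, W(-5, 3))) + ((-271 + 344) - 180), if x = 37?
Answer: -284/3 ≈ -94.667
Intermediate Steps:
r(M) = 37/M
r(a(3, W(-5, 3))) + ((-271 + 344) - 180) = 37/3 + ((-271 + 344) - 180) = 37*(⅓) + (73 - 180) = 37/3 - 107 = -284/3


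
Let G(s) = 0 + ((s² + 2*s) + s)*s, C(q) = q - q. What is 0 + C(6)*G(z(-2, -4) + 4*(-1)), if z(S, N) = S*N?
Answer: 0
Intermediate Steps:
z(S, N) = N*S
C(q) = 0
G(s) = s*(s² + 3*s) (G(s) = 0 + (s² + 3*s)*s = 0 + s*(s² + 3*s) = s*(s² + 3*s))
0 + C(6)*G(z(-2, -4) + 4*(-1)) = 0 + 0*((-4*(-2) + 4*(-1))²*(3 + (-4*(-2) + 4*(-1)))) = 0 + 0*((8 - 4)²*(3 + (8 - 4))) = 0 + 0*(4²*(3 + 4)) = 0 + 0*(16*7) = 0 + 0*112 = 0 + 0 = 0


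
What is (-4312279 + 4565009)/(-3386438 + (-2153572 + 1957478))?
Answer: -126365/1791266 ≈ -0.070545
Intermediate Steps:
(-4312279 + 4565009)/(-3386438 + (-2153572 + 1957478)) = 252730/(-3386438 - 196094) = 252730/(-3582532) = 252730*(-1/3582532) = -126365/1791266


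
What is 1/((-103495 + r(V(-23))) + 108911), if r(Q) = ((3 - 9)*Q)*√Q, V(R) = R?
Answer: 1354/7442767 - 69*I*√23/14885534 ≈ 0.00018192 - 2.223e-5*I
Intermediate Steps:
r(Q) = -6*Q^(3/2) (r(Q) = (-6*Q)*√Q = -6*Q^(3/2))
1/((-103495 + r(V(-23))) + 108911) = 1/((-103495 - (-138)*I*√23) + 108911) = 1/((-103495 + 138*I*√23) + 108911) = 1/(5416 + 138*I*√23)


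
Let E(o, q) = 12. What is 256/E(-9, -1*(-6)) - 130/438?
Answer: 4607/219 ≈ 21.037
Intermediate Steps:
256/E(-9, -1*(-6)) - 130/438 = 256/12 - 130/438 = 256*(1/12) - 130*1/438 = 64/3 - 65/219 = 4607/219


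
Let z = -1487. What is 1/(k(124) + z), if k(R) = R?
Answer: -1/1363 ≈ -0.00073368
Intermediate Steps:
1/(k(124) + z) = 1/(124 - 1487) = 1/(-1363) = -1/1363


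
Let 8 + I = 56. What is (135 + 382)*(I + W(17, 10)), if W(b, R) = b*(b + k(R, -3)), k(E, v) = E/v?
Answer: 434797/3 ≈ 1.4493e+5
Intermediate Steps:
W(b, R) = b*(b - R/3) (W(b, R) = b*(b + R/(-3)) = b*(b + R*(-⅓)) = b*(b - R/3))
I = 48 (I = -8 + 56 = 48)
(135 + 382)*(I + W(17, 10)) = (135 + 382)*(48 + (⅓)*17*(-1*10 + 3*17)) = 517*(48 + (⅓)*17*(-10 + 51)) = 517*(48 + (⅓)*17*41) = 517*(48 + 697/3) = 517*(841/3) = 434797/3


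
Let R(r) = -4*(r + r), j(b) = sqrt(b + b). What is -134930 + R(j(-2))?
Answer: -134930 - 16*I ≈ -1.3493e+5 - 16.0*I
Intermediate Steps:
j(b) = sqrt(2)*sqrt(b) (j(b) = sqrt(2*b) = sqrt(2)*sqrt(b))
R(r) = -8*r
-134930 + R(j(-2)) = -134930 - 8*sqrt(2)*sqrt(-2) = -134930 - 8*sqrt(2)*I*sqrt(2) = -134930 - 16*I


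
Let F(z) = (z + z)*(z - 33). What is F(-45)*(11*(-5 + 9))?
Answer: 308880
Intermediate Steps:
F(z) = 2*z*(-33 + z) (F(z) = (2*z)*(-33 + z) = 2*z*(-33 + z))
F(-45)*(11*(-5 + 9)) = (2*(-45)*(-33 - 45))*(11*(-5 + 9)) = (2*(-45)*(-78))*(11*4) = 7020*44 = 308880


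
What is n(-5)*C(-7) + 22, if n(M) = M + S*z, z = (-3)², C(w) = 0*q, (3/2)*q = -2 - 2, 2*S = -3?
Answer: 22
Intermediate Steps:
S = -3/2 (S = (½)*(-3) = -3/2 ≈ -1.5000)
q = -8/3 (q = 2*(-2 - 2)/3 = (⅔)*(-4) = -8/3 ≈ -2.6667)
C(w) = 0 (C(w) = 0*(-8/3) = 0)
z = 9
n(M) = -27/2 + M (n(M) = M - 3/2*9 = M - 27/2 = -27/2 + M)
n(-5)*C(-7) + 22 = (-27/2 - 5)*0 + 22 = -37/2*0 + 22 = 0 + 22 = 22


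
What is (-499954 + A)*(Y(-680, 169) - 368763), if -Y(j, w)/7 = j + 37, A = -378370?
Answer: 319940056888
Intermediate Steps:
Y(j, w) = -259 - 7*j (Y(j, w) = -7*(j + 37) = -7*(37 + j) = -259 - 7*j)
(-499954 + A)*(Y(-680, 169) - 368763) = (-499954 - 378370)*((-259 - 7*(-680)) - 368763) = -878324*((-259 + 4760) - 368763) = -878324*(4501 - 368763) = -878324*(-364262) = 319940056888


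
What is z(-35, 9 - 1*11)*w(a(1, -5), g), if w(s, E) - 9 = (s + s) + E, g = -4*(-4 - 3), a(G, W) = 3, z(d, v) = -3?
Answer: -129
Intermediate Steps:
g = 28 (g = -4*(-7) = 28)
w(s, E) = 9 + E + 2*s (w(s, E) = 9 + ((s + s) + E) = 9 + (2*s + E) = 9 + (E + 2*s) = 9 + E + 2*s)
z(-35, 9 - 1*11)*w(a(1, -5), g) = -3*(9 + 28 + 2*3) = -3*(9 + 28 + 6) = -3*43 = -129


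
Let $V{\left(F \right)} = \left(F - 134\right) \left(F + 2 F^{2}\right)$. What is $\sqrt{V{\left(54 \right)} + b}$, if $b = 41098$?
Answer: $i \sqrt{429782} \approx 655.58 i$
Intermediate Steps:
$V{\left(F \right)} = \left(-134 + F\right) \left(F + 2 F^{2}\right)$
$\sqrt{V{\left(54 \right)} + b} = \sqrt{54 \left(-134 - 14418 + 2 \cdot 54^{2}\right) + 41098} = \sqrt{54 \left(-134 - 14418 + 2 \cdot 2916\right) + 41098} = \sqrt{54 \left(-134 - 14418 + 5832\right) + 41098} = \sqrt{54 \left(-8720\right) + 41098} = \sqrt{-470880 + 41098} = \sqrt{-429782} = i \sqrt{429782}$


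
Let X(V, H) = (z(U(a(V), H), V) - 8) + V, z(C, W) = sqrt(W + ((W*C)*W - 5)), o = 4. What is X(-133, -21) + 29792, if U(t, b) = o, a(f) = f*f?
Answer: 29651 + sqrt(70618) ≈ 29917.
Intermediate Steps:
a(f) = f**2
U(t, b) = 4
z(C, W) = sqrt(-5 + W + C*W**2) (z(C, W) = sqrt(W + ((C*W)*W - 5)) = sqrt(W + (C*W**2 - 5)) = sqrt(W + (-5 + C*W**2)) = sqrt(-5 + W + C*W**2))
X(V, H) = -8 + V + sqrt(-5 + V + 4*V**2) (X(V, H) = (sqrt(-5 + V + 4*V**2) - 8) + V = (-8 + sqrt(-5 + V + 4*V**2)) + V = -8 + V + sqrt(-5 + V + 4*V**2))
X(-133, -21) + 29792 = (-8 - 133 + sqrt(-5 - 133 + 4*(-133)**2)) + 29792 = (-8 - 133 + sqrt(-5 - 133 + 4*17689)) + 29792 = (-8 - 133 + sqrt(-5 - 133 + 70756)) + 29792 = (-8 - 133 + sqrt(70618)) + 29792 = (-141 + sqrt(70618)) + 29792 = 29651 + sqrt(70618)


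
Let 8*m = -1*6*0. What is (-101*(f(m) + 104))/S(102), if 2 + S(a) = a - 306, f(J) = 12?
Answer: 5858/103 ≈ 56.874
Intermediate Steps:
m = 0 (m = (-1*6*0)/8 = (-6*0)/8 = (1/8)*0 = 0)
S(a) = -308 + a (S(a) = -2 + (a - 306) = -2 + (-306 + a) = -308 + a)
(-101*(f(m) + 104))/S(102) = (-101*(12 + 104))/(-308 + 102) = -101*116/(-206) = -11716*(-1/206) = 5858/103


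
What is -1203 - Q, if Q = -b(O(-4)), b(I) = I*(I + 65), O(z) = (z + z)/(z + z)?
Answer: -1137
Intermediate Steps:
O(z) = 1 (O(z) = (2*z)/((2*z)) = (2*z)*(1/(2*z)) = 1)
b(I) = I*(65 + I)
Q = -66 (Q = -(65 + 1) = -66 ≈ -66.000)
-1203 - Q = -1203 - 1*(-66) = -1203 + 66 = -1137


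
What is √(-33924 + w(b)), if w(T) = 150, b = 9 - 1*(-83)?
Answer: I*√33774 ≈ 183.78*I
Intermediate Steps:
b = 92 (b = 9 + 83 = 92)
√(-33924 + w(b)) = √(-33924 + 150) = √(-33774) = I*√33774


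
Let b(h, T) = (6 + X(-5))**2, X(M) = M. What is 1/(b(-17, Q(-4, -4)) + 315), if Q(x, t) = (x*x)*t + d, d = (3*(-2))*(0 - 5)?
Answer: 1/316 ≈ 0.0031646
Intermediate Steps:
d = 30 (d = -6*(-5) = 30)
Q(x, t) = 30 + t*x**2 (Q(x, t) = (x*x)*t + 30 = x**2*t + 30 = t*x**2 + 30 = 30 + t*x**2)
b(h, T) = 1 (b(h, T) = (6 - 5)**2 = 1**2 = 1)
1/(b(-17, Q(-4, -4)) + 315) = 1/(1 + 315) = 1/316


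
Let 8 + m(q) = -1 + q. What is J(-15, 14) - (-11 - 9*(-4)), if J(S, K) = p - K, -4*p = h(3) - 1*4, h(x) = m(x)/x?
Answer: -75/2 ≈ -37.500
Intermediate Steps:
m(q) = -9 + q (m(q) = -8 + (-1 + q) = -9 + q)
h(x) = (-9 + x)/x
p = 3/2 (p = -((-9 + 3)/3 - 1*4)/4 = -((1/3)*(-6) - 4)/4 = -(-2 - 4)/4 = -1/4*(-6) = 3/2 ≈ 1.5000)
J(S, K) = 3/2 - K
J(-15, 14) - (-11 - 9*(-4)) = (3/2 - 1*14) - (-11 - 9*(-4)) = (3/2 - 14) - (-11 + 36) = -25/2 - 1*25 = -25/2 - 25 = -75/2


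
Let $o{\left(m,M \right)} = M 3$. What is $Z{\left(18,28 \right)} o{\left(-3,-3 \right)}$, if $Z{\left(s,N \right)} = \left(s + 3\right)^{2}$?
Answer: $-3969$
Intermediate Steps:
$o{\left(m,M \right)} = 3 M$
$Z{\left(s,N \right)} = \left(3 + s\right)^{2}$
$Z{\left(18,28 \right)} o{\left(-3,-3 \right)} = \left(3 + 18\right)^{2} \cdot 3 \left(-3\right) = 21^{2} \left(-9\right) = 441 \left(-9\right) = -3969$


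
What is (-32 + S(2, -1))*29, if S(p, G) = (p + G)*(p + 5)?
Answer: -725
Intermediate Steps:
S(p, G) = (5 + p)*(G + p) (S(p, G) = (G + p)*(5 + p) = (5 + p)*(G + p))
(-32 + S(2, -1))*29 = (-32 + (2**2 + 5*(-1) + 5*2 - 1*2))*29 = (-32 + (4 - 5 + 10 - 2))*29 = (-32 + 7)*29 = -25*29 = -725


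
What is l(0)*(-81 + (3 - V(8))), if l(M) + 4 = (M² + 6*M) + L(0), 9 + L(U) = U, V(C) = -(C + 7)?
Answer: 819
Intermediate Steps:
V(C) = -7 - C (V(C) = -(7 + C) = -7 - C)
L(U) = -9 + U
l(M) = -13 + M² + 6*M (l(M) = -4 + ((M² + 6*M) + (-9 + 0)) = -4 + ((M² + 6*M) - 9) = -4 + (-9 + M² + 6*M) = -13 + M² + 6*M)
l(0)*(-81 + (3 - V(8))) = (-13 + 0² + 6*0)*(-81 + (3 - (-7 - 1*8))) = (-13 + 0 + 0)*(-81 + (3 - (-7 - 8))) = -13*(-81 + (3 - 1*(-15))) = -13*(-81 + (3 + 15)) = -13*(-81 + 18) = -13*(-63) = 819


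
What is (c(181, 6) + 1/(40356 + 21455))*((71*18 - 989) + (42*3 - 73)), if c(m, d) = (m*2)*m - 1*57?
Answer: 1383888333672/61811 ≈ 2.2389e+7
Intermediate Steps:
c(m, d) = -57 + 2*m² (c(m, d) = (2*m)*m - 57 = 2*m² - 57 = -57 + 2*m²)
(c(181, 6) + 1/(40356 + 21455))*((71*18 - 989) + (42*3 - 73)) = ((-57 + 2*181²) + 1/(40356 + 21455))*((71*18 - 989) + (42*3 - 73)) = ((-57 + 2*32761) + 1/61811)*((1278 - 989) + (126 - 73)) = ((-57 + 65522) + 1/61811)*(289 + 53) = (65465 + 1/61811)*342 = (4046457116/61811)*342 = 1383888333672/61811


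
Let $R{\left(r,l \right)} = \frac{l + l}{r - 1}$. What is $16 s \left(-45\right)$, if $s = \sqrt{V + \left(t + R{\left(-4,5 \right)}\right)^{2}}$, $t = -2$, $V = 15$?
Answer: $- 720 \sqrt{31} \approx -4008.8$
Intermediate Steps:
$R{\left(r,l \right)} = \frac{2 l}{-1 + r}$
$s = \sqrt{31}$ ($s = \sqrt{15 + \left(-2 + 2 \cdot 5 \frac{1}{-1 - 4}\right)^{2}} = \sqrt{15 + \left(-2 + 2 \cdot 5 \frac{1}{-5}\right)^{2}} = \sqrt{15 + \left(-2 + 2 \cdot 5 \left(- \frac{1}{5}\right)\right)^{2}} = \sqrt{15 + \left(-2 - 2\right)^{2}} = \sqrt{15 + \left(-4\right)^{2}} = \sqrt{15 + 16} = \sqrt{31} \approx 5.5678$)
$16 s \left(-45\right) = 16 \sqrt{31} \left(-45\right) = - 720 \sqrt{31}$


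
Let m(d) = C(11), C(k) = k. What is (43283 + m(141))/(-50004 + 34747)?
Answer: -43294/15257 ≈ -2.8376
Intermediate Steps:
m(d) = 11
(43283 + m(141))/(-50004 + 34747) = (43283 + 11)/(-50004 + 34747) = 43294/(-15257) = 43294*(-1/15257) = -43294/15257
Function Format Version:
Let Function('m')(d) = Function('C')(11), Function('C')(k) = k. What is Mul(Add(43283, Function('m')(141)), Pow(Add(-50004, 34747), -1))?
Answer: Rational(-43294, 15257) ≈ -2.8376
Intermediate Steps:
Function('m')(d) = 11
Mul(Add(43283, Function('m')(141)), Pow(Add(-50004, 34747), -1)) = Mul(Add(43283, 11), Pow(Add(-50004, 34747), -1)) = Mul(43294, Pow(-15257, -1)) = Mul(43294, Rational(-1, 15257)) = Rational(-43294, 15257)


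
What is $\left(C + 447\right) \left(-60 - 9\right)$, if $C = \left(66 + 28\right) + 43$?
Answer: $-40296$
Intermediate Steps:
$C = 137$ ($C = 94 + 43 = 137$)
$\left(C + 447\right) \left(-60 - 9\right) = \left(137 + 447\right) \left(-60 - 9\right) = 584 \left(-69\right) = -40296$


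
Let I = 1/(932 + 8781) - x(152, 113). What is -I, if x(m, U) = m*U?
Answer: 166830487/9713 ≈ 17176.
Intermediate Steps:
x(m, U) = U*m
I = -166830487/9713 (I = 1/(932 + 8781) - 113*152 = 1/9713 - 1*17176 = 1/9713 - 17176 = -166830487/9713 ≈ -17176.)
-I = -1*(-166830487/9713) = 166830487/9713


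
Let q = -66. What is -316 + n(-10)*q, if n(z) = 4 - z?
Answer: -1240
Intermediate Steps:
-316 + n(-10)*q = -316 + (4 - 1*(-10))*(-66) = -316 + (4 + 10)*(-66) = -316 + 14*(-66) = -316 - 924 = -1240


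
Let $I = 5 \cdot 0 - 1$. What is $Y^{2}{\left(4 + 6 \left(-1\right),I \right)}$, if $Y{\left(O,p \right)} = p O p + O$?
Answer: $16$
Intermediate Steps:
$I = -1$ ($I = 0 - 1 = -1$)
$Y{\left(O,p \right)} = O + O p^{2}$ ($Y{\left(O,p \right)} = O p p + O = O p^{2} + O = O + O p^{2}$)
$Y^{2}{\left(4 + 6 \left(-1\right),I \right)} = \left(\left(4 + 6 \left(-1\right)\right) \left(1 + \left(-1\right)^{2}\right)\right)^{2} = \left(\left(4 - 6\right) \left(1 + 1\right)\right)^{2} = \left(\left(-2\right) 2\right)^{2} = \left(-4\right)^{2} = 16$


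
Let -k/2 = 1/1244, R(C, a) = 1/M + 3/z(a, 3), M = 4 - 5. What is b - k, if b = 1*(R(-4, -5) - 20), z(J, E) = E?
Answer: -12439/622 ≈ -19.998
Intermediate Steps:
M = -1
R(C, a) = 0 (R(C, a) = 1/(-1) + 3/3 = 1*(-1) + 3*(⅓) = -1 + 1 = 0)
k = -1/622 (k = -2/1244 = -2*1/1244 = -1/622 ≈ -0.0016077)
b = -20 (b = 1*(0 - 20) = 1*(-20) = -20)
b - k = -20 - 1*(-1/622) = -20 + 1/622 = -12439/622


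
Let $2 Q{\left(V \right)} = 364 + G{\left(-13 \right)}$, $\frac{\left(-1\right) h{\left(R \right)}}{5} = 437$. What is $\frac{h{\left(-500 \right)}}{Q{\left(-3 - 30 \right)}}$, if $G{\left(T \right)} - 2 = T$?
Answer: $- \frac{4370}{353} \approx -12.38$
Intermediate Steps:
$h{\left(R \right)} = -2185$ ($h{\left(R \right)} = \left(-5\right) 437 = -2185$)
$G{\left(T \right)} = 2 + T$
$Q{\left(V \right)} = \frac{353}{2}$ ($Q{\left(V \right)} = \frac{364 + \left(2 - 13\right)}{2} = \frac{364 - 11}{2} = \frac{1}{2} \cdot 353 = \frac{353}{2}$)
$\frac{h{\left(-500 \right)}}{Q{\left(-3 - 30 \right)}} = - \frac{2185}{\frac{353}{2}} = \left(-2185\right) \frac{2}{353} = - \frac{4370}{353}$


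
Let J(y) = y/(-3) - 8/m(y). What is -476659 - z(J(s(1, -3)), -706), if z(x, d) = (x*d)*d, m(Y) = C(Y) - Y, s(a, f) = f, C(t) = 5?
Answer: -476659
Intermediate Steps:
m(Y) = 5 - Y
J(y) = -8/(5 - y) - y/3 (J(y) = y/(-3) - 8/(5 - y) = y*(-1/3) - 8/(5 - y) = -y/3 - 8/(5 - y) = -8/(5 - y) - y/3)
z(x, d) = x*d**2 (z(x, d) = (d*x)*d = x*d**2)
-476659 - z(J(s(1, -3)), -706) = -476659 - (24 - 1*(-3)*(-5 - 3))/(3*(-5 - 3))*(-706)**2 = -476659 - (1/3)*(24 - 1*(-3)*(-8))/(-8)*498436 = -476659 - (1/3)*(-1/8)*(24 - 24)*498436 = -476659 - (1/3)*(-1/8)*0*498436 = -476659 - 0*498436 = -476659 - 1*0 = -476659 + 0 = -476659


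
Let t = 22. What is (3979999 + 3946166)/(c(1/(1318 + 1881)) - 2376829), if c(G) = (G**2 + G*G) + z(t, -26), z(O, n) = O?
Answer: -16222642014033/4864658898401 ≈ -3.3348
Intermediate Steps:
c(G) = 22 + 2*G**2 (c(G) = (G**2 + G*G) + 22 = (G**2 + G**2) + 22 = 2*G**2 + 22 = 22 + 2*G**2)
(3979999 + 3946166)/(c(1/(1318 + 1881)) - 2376829) = (3979999 + 3946166)/((22 + 2*(1/(1318 + 1881))**2) - 2376829) = 7926165/((22 + 2*(1/3199)**2) - 2376829) = 7926165/((22 + 2*(1/10233601)) - 2376829) = 7926165/((22 + 2/10233601) - 2376829) = 7926165/(225139224/10233601 - 2376829) = 7926165/(-24323294492005/10233601) = 7926165*(-10233601/24323294492005) = -16222642014033/4864658898401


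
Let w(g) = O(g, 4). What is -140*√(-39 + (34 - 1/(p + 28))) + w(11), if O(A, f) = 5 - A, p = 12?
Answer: -6 - 7*I*√2010 ≈ -6.0 - 313.83*I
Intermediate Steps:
w(g) = 5 - g
-140*√(-39 + (34 - 1/(p + 28))) + w(11) = -140*√(-39 + (34 - 1/(12 + 28))) + (5 - 1*11) = -140*√(-39 + (34 - 1/40)) + (5 - 11) = -140*√(-39 + (34 - 1*1/40)) - 6 = -140*√(-39 + (34 - 1/40)) - 6 = -140*√(-39 + 1359/40) - 6 = -7*I*√2010 - 6 = -6 - 7*I*√2010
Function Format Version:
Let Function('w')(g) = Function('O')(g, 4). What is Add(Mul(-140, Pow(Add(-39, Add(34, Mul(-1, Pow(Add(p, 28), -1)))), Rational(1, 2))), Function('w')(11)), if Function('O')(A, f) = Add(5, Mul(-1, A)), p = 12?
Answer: Add(-6, Mul(-7, I, Pow(2010, Rational(1, 2)))) ≈ Add(-6.0000, Mul(-313.83, I))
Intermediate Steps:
Function('w')(g) = Add(5, Mul(-1, g))
Add(Mul(-140, Pow(Add(-39, Add(34, Mul(-1, Pow(Add(p, 28), -1)))), Rational(1, 2))), Function('w')(11)) = Add(Mul(-140, Pow(Add(-39, Add(34, Mul(-1, Pow(Add(12, 28), -1)))), Rational(1, 2))), Add(5, Mul(-1, 11))) = Add(Mul(-140, Pow(Add(-39, Add(34, Mul(-1, Pow(40, -1)))), Rational(1, 2))), Add(5, -11)) = Add(Mul(-140, Pow(Add(-39, Add(34, Mul(-1, Rational(1, 40)))), Rational(1, 2))), -6) = Add(Mul(-140, Pow(Add(-39, Add(34, Rational(-1, 40))), Rational(1, 2))), -6) = Add(Mul(-140, Pow(Add(-39, Rational(1359, 40)), Rational(1, 2))), -6) = Add(Mul(-140, Pow(Rational(-201, 40), Rational(1, 2))), -6) = Add(Mul(-140, Mul(Rational(1, 20), I, Pow(2010, Rational(1, 2)))), -6) = Add(Mul(-7, I, Pow(2010, Rational(1, 2))), -6) = Add(-6, Mul(-7, I, Pow(2010, Rational(1, 2))))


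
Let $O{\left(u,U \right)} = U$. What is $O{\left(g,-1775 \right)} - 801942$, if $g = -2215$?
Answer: $-803717$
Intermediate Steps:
$O{\left(g,-1775 \right)} - 801942 = -1775 - 801942 = -803717$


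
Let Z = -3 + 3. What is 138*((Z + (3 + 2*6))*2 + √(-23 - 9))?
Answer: 4140 + 552*I*√2 ≈ 4140.0 + 780.65*I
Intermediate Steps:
Z = 0
138*((Z + (3 + 2*6))*2 + √(-23 - 9)) = 138*((0 + (3 + 2*6))*2 + √(-23 - 9)) = 138*((0 + (3 + 12))*2 + √(-32)) = 138*((0 + 15)*2 + 4*I*√2) = 138*(15*2 + 4*I*√2) = 138*(30 + 4*I*√2) = 4140 + 552*I*√2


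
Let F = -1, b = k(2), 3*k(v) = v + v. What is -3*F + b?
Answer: 13/3 ≈ 4.3333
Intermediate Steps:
k(v) = 2*v/3 (k(v) = (v + v)/3 = (2*v)/3 = 2*v/3)
b = 4/3 (b = (⅔)*2 = 4/3 ≈ 1.3333)
-3*F + b = -3*(-1) + 4/3 = 3 + 4/3 = 13/3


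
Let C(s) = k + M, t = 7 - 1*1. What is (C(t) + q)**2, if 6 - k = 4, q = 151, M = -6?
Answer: 21609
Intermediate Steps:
k = 2 (k = 6 - 1*4 = 6 - 4 = 2)
t = 6 (t = 7 - 1 = 6)
C(s) = -4 (C(s) = 2 - 6 = -4)
(C(t) + q)**2 = (-4 + 151)**2 = 147**2 = 21609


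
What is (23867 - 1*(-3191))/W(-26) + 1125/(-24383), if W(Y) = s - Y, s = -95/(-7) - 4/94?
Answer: 217044834781/317100915 ≈ 684.47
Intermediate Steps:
s = 4451/329 (s = -95*(-1/7) - 4*1/94 = 95/7 - 2/47 = 4451/329 ≈ 13.529)
W(Y) = 4451/329 - Y
(23867 - 1*(-3191))/W(-26) + 1125/(-24383) = (23867 - 1*(-3191))/(4451/329 - 1*(-26)) + 1125/(-24383) = (23867 + 3191)/(4451/329 + 26) + 1125*(-1/24383) = 27058/(13005/329) - 1125/24383 = 27058*(329/13005) - 1125/24383 = 8902082/13005 - 1125/24383 = 217044834781/317100915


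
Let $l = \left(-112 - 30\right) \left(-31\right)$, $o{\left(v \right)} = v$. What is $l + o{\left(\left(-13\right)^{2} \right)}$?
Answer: $4571$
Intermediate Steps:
$l = 4402$ ($l = \left(-142\right) \left(-31\right) = 4402$)
$l + o{\left(\left(-13\right)^{2} \right)} = 4402 + \left(-13\right)^{2} = 4402 + 169 = 4571$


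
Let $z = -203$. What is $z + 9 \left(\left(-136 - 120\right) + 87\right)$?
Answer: $-1724$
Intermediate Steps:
$z + 9 \left(\left(-136 - 120\right) + 87\right) = -203 + 9 \left(\left(-136 - 120\right) + 87\right) = -203 + 9 \left(-256 + 87\right) = -203 + 9 \left(-169\right) = -203 - 1521 = -1724$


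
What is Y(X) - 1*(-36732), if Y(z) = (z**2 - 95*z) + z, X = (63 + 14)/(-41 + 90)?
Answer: 1792751/49 ≈ 36587.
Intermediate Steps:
X = 11/7 (X = 77/49 = 77*(1/49) = 11/7 ≈ 1.5714)
Y(z) = z**2 - 94*z
Y(X) - 1*(-36732) = 11*(-94 + 11/7)/7 - 1*(-36732) = (11/7)*(-647/7) + 36732 = -7117/49 + 36732 = 1792751/49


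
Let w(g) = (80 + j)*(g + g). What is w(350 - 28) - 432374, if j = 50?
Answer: -348654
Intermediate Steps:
w(g) = 260*g (w(g) = (80 + 50)*(g + g) = 130*(2*g) = 260*g)
w(350 - 28) - 432374 = 260*(350 - 28) - 432374 = 260*322 - 432374 = 83720 - 432374 = -348654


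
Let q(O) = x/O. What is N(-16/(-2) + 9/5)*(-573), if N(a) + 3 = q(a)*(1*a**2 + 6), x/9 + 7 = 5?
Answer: 26732169/245 ≈ 1.0911e+5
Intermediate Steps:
x = -18 (x = -63 + 9*5 = -63 + 45 = -18)
q(O) = -18/O
N(a) = -3 - 18*(6 + a**2)/a (N(a) = -3 + (-18/a)*(1*a**2 + 6) = -3 + (-18/a)*(a**2 + 6) = -3 + (-18/a)*(6 + a**2) = -3 - 18*(6 + a**2)/a)
N(-16/(-2) + 9/5)*(-573) = (-3 - 108/(-16/(-2) + 9/5) - 18*(-16/(-2) + 9/5))*(-573) = (-3 - 108/(-16*(-1/2) + 9*(1/5)) - 18*(-16*(-1/2) + 9*(1/5)))*(-573) = (-3 - 108/(8 + 9/5) - 18*(8 + 9/5))*(-573) = (-3 - 108/49/5 - 18*49/5)*(-573) = (-3 - 108*5/49 - 882/5)*(-573) = (-3 - 540/49 - 882/5)*(-573) = -46653/245*(-573) = 26732169/245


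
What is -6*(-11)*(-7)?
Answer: -462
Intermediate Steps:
-6*(-11)*(-7) = -(-66)*(-7) = -1*462 = -462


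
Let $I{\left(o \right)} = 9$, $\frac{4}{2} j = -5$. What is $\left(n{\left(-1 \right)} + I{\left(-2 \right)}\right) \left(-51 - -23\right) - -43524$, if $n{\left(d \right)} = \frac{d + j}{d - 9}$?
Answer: $\frac{216311}{5} \approx 43262.0$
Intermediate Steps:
$j = - \frac{5}{2}$ ($j = \frac{1}{2} \left(-5\right) = - \frac{5}{2} \approx -2.5$)
$n{\left(d \right)} = \frac{- \frac{5}{2} + d}{-9 + d}$ ($n{\left(d \right)} = \frac{d - \frac{5}{2}}{d - 9} = \frac{- \frac{5}{2} + d}{-9 + d}$)
$\left(n{\left(-1 \right)} + I{\left(-2 \right)}\right) \left(-51 - -23\right) - -43524 = \left(\frac{- \frac{5}{2} - 1}{-9 - 1} + 9\right) \left(-51 - -23\right) - -43524 = \left(\frac{1}{-10} \left(- \frac{7}{2}\right) + 9\right) \left(-51 + 23\right) + 43524 = \left(\left(- \frac{1}{10}\right) \left(- \frac{7}{2}\right) + 9\right) \left(-28\right) + 43524 = \left(\frac{7}{20} + 9\right) \left(-28\right) + 43524 = \frac{187}{20} \left(-28\right) + 43524 = - \frac{1309}{5} + 43524 = \frac{216311}{5}$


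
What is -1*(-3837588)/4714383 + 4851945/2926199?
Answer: 11367824397649/4598407606739 ≈ 2.4721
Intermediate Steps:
-1*(-3837588)/4714383 + 4851945/2926199 = 3837588*(1/4714383) + 4851945*(1/2926199) = 1279196/1571461 + 4851945/2926199 = 11367824397649/4598407606739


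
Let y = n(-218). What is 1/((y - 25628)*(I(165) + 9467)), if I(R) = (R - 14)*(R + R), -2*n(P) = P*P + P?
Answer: -1/2922215457 ≈ -3.4221e-10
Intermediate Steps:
n(P) = -P/2 - P**2/2 (n(P) = -(P*P + P)/2 = -(P**2 + P)/2 = -(P + P**2)/2 = -P/2 - P**2/2)
y = -23653 (y = -1/2*(-218)*(1 - 218) = -1/2*(-218)*(-217) = -23653)
I(R) = 2*R*(-14 + R) (I(R) = (-14 + R)*(2*R) = 2*R*(-14 + R))
1/((y - 25628)*(I(165) + 9467)) = 1/((-23653 - 25628)*(2*165*(-14 + 165) + 9467)) = 1/(-49281*(2*165*151 + 9467)) = 1/(-49281*(49830 + 9467)) = 1/(-49281*59297) = 1/(-2922215457) = -1/2922215457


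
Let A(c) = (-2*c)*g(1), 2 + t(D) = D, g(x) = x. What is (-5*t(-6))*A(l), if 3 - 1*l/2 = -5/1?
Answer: -1280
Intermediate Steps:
l = 16 (l = 6 - (-2)*5/1 = 6 - (-2)*5*1 = 6 - (-2)*5 = 6 - 2*(-5) = 6 + 10 = 16)
t(D) = -2 + D
A(c) = -2*c (A(c) = -2*c*1 = -2*c)
(-5*t(-6))*A(l) = (-5*(-2 - 6))*(-2*16) = -5*(-8)*(-32) = 40*(-32) = -1280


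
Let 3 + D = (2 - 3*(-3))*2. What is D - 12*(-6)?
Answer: 91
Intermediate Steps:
D = 19 (D = -3 + (2 - 3*(-3))*2 = -3 + (2 + 9)*2 = -3 + 11*2 = -3 + 22 = 19)
D - 12*(-6) = 19 - 12*(-6) = 19 + 72 = 91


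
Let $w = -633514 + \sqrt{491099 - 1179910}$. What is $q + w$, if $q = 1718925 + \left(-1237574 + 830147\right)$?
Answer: $677984 + i \sqrt{688811} \approx 6.7798 \cdot 10^{5} + 829.95 i$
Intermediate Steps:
$w = -633514 + i \sqrt{688811}$ ($w = -633514 + \sqrt{-688811} = -633514 + i \sqrt{688811} \approx -6.3351 \cdot 10^{5} + 829.95 i$)
$q = 1311498$ ($q = 1718925 - 407427 = 1311498$)
$q + w = 1311498 - \left(633514 - i \sqrt{688811}\right) = 677984 + i \sqrt{688811}$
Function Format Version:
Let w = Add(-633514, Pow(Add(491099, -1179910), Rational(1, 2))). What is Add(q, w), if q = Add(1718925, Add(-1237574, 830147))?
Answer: Add(677984, Mul(I, Pow(688811, Rational(1, 2)))) ≈ Add(6.7798e+5, Mul(829.95, I))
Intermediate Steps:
w = Add(-633514, Mul(I, Pow(688811, Rational(1, 2)))) (w = Add(-633514, Pow(-688811, Rational(1, 2))) = Add(-633514, Mul(I, Pow(688811, Rational(1, 2)))) ≈ Add(-6.3351e+5, Mul(829.95, I)))
q = 1311498 (q = Add(1718925, -407427) = 1311498)
Add(q, w) = Add(1311498, Add(-633514, Mul(I, Pow(688811, Rational(1, 2))))) = Add(677984, Mul(I, Pow(688811, Rational(1, 2))))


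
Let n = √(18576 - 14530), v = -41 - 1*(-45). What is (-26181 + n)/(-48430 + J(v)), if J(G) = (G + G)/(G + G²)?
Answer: 43635/80716 - 5*√14/14244 ≈ 0.53929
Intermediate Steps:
v = 4 (v = -41 + 45 = 4)
n = 17*√14 (n = √4046 = 17*√14 ≈ 63.608)
J(G) = 2*G/(G + G²) (J(G) = (2*G)/(G + G²) = 2*G/(G + G²))
(-26181 + n)/(-48430 + J(v)) = (-26181 + 17*√14)/(-48430 + 2/(1 + 4)) = (-26181 + 17*√14)/(-48430 + 2/5) = (-26181 + 17*√14)/(-48430 + 2*(⅕)) = (-26181 + 17*√14)/(-48430 + ⅖) = (-26181 + 17*√14)/(-242148/5) = (-26181 + 17*√14)*(-5/242148) = 43635/80716 - 5*√14/14244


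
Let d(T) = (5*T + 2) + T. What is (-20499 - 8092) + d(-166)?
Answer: -29585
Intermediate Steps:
d(T) = 2 + 6*T (d(T) = (2 + 5*T) + T = 2 + 6*T)
(-20499 - 8092) + d(-166) = (-20499 - 8092) + (2 + 6*(-166)) = -28591 + (2 - 996) = -28591 - 994 = -29585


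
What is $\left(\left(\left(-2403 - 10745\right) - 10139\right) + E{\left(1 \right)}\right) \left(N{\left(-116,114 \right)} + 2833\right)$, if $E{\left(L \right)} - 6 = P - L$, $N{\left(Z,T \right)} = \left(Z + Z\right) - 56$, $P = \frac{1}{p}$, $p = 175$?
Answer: $- \frac{2073843641}{35} \approx -5.9253 \cdot 10^{7}$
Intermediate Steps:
$P = \frac{1}{175} \approx 0.0057143$
$N{\left(Z,T \right)} = -56 + 2 Z$ ($N{\left(Z,T \right)} = 2 Z - 56 = -56 + 2 Z$)
$E{\left(L \right)} = \frac{1051}{175} - L$ ($E{\left(L \right)} = 6 - \left(- \frac{1}{175} + L\right) = \frac{1051}{175} - L$)
$\left(\left(\left(-2403 - 10745\right) - 10139\right) + E{\left(1 \right)}\right) \left(N{\left(-116,114 \right)} + 2833\right) = \left(\left(\left(-2403 - 10745\right) - 10139\right) + \left(\frac{1051}{175} - 1\right)\right) \left(\left(-56 + 2 \left(-116\right)\right) + 2833\right) = \left(\left(-13148 - 10139\right) + \left(\frac{1051}{175} - 1\right)\right) \left(\left(-56 - 232\right) + 2833\right) = \left(-23287 + \frac{876}{175}\right) \left(-288 + 2833\right) = \left(- \frac{4074349}{175}\right) 2545 = - \frac{2073843641}{35}$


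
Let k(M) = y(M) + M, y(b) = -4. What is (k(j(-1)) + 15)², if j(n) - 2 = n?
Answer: 144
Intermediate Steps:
j(n) = 2 + n
k(M) = -4 + M
(k(j(-1)) + 15)² = ((-4 + (2 - 1)) + 15)² = ((-4 + 1) + 15)² = (-3 + 15)² = 12² = 144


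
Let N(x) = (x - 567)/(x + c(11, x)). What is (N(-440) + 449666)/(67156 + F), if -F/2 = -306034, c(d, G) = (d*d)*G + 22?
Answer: 24128179235/36445801392 ≈ 0.66203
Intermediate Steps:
c(d, G) = 22 + G*d**2 (c(d, G) = d**2*G + 22 = G*d**2 + 22 = 22 + G*d**2)
N(x) = (-567 + x)/(22 + 122*x) (N(x) = (x - 567)/(x + (22 + x*11**2)) = (-567 + x)/(x + (22 + x*121)) = (-567 + x)/(x + (22 + 121*x)) = (-567 + x)/(22 + 122*x))
F = 612068 (F = -2*(-306034) = 612068)
(N(-440) + 449666)/(67156 + F) = ((-567 - 440)/(2*(11 + 61*(-440))) + 449666)/(67156 + 612068) = ((1/2)*(-1007)/(11 - 26840) + 449666)/679224 = ((1/2)*(-1007)/(-26829) + 449666)*(1/679224) = ((1/2)*(-1/26829)*(-1007) + 449666)*(1/679224) = (1007/53658 + 449666)*(1/679224) = (24128179235/53658)*(1/679224) = 24128179235/36445801392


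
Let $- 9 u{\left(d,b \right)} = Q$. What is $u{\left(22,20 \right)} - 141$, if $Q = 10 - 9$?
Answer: $- \frac{1270}{9} \approx -141.11$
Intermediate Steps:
$Q = 1$ ($Q = 10 - 9 = 1$)
$u{\left(d,b \right)} = - \frac{1}{9}$ ($u{\left(d,b \right)} = \left(- \frac{1}{9}\right) 1 = - \frac{1}{9}$)
$u{\left(22,20 \right)} - 141 = - \frac{1}{9} - 141 = - \frac{1270}{9}$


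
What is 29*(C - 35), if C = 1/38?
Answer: -38541/38 ≈ -1014.2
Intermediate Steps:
C = 1/38 ≈ 0.026316
29*(C - 35) = 29*(1/38 - 35) = 29*(-1329/38) = -38541/38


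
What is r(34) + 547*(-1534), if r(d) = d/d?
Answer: -839097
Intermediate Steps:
r(d) = 1
r(34) + 547*(-1534) = 1 + 547*(-1534) = 1 - 839098 = -839097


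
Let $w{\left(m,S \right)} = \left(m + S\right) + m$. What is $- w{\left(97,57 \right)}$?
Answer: $-251$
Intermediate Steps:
$w{\left(m,S \right)} = S + 2 m$ ($w{\left(m,S \right)} = \left(S + m\right) + m = S + 2 m$)
$- w{\left(97,57 \right)} = - (57 + 2 \cdot 97) = - (57 + 194) = \left(-1\right) 251 = -251$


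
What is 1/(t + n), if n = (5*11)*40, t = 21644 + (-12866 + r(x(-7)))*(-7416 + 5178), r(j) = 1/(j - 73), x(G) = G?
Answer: 40/1152719199 ≈ 3.4701e-8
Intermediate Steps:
r(j) = 1/(-73 + j)
t = 1152631199/40 (t = 21644 + (-12866 + 1/(-73 - 7))*(-7416 + 5178) = 21644 + (-12866 + 1/(-80))*(-2238) = 21644 + (-12866 - 1/80)*(-2238) = 21644 - 1029281/80*(-2238) = 21644 + 1151765439/40 = 1152631199/40 ≈ 2.8816e+7)
n = 2200 (n = 55*40 = 2200)
1/(t + n) = 1/(1152631199/40 + 2200) = 1/(1152719199/40) = 40/1152719199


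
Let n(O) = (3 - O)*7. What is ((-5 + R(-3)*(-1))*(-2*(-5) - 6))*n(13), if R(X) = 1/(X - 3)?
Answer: 4060/3 ≈ 1353.3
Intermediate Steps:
R(X) = 1/(-3 + X)
n(O) = 21 - 7*O
((-5 + R(-3)*(-1))*(-2*(-5) - 6))*n(13) = ((-5 - 1/(-3 - 3))*(-2*(-5) - 6))*(21 - 7*13) = ((-5 - 1/(-6))*(10 - 6))*(21 - 91) = ((-5 - ⅙*(-1))*4)*(-70) = ((-5 + ⅙)*4)*(-70) = -29/6*4*(-70) = -58/3*(-70) = 4060/3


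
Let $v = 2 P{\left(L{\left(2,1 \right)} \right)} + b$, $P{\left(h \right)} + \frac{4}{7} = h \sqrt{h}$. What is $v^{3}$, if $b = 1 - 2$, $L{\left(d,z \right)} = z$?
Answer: $- \frac{1}{343} \approx -0.0029155$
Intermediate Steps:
$b = -1$
$P{\left(h \right)} = - \frac{4}{7} + h^{\frac{3}{2}}$ ($P{\left(h \right)} = - \frac{4}{7} + h \sqrt{h} = - \frac{4}{7} + h^{\frac{3}{2}}$)
$v = - \frac{1}{7}$ ($v = 2 \left(- \frac{4}{7} + 1^{\frac{3}{2}}\right) - 1 = 2 \left(- \frac{4}{7} + 1\right) - 1 = 2 \cdot \frac{3}{7} - 1 = \frac{6}{7} - 1 = - \frac{1}{7} \approx -0.14286$)
$v^{3} = \left(- \frac{1}{7}\right)^{3} = - \frac{1}{343}$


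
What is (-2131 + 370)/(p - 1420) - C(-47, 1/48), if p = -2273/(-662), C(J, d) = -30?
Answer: 9766264/312589 ≈ 31.243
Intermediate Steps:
p = 2273/662 (p = -2273*(-1/662) = 2273/662 ≈ 3.4335)
(-2131 + 370)/(p - 1420) - C(-47, 1/48) = (-2131 + 370)/(2273/662 - 1420) - 1*(-30) = -1761/(-937767/662) + 30 = -1761*(-662/937767) + 30 = 388594/312589 + 30 = 9766264/312589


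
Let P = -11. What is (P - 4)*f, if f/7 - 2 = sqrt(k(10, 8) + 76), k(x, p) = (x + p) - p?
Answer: -210 - 105*sqrt(86) ≈ -1183.7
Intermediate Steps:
k(x, p) = x (k(x, p) = (p + x) - p = x)
f = 14 + 7*sqrt(86) (f = 14 + 7*sqrt(10 + 76) = 14 + 7*sqrt(86) ≈ 78.915)
(P - 4)*f = (-11 - 4)*(14 + 7*sqrt(86)) = -15*(14 + 7*sqrt(86)) = -210 - 105*sqrt(86)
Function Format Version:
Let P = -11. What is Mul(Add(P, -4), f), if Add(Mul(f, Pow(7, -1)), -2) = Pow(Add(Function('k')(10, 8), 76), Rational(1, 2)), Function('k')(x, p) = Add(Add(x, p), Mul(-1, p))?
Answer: Add(-210, Mul(-105, Pow(86, Rational(1, 2)))) ≈ -1183.7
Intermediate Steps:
Function('k')(x, p) = x (Function('k')(x, p) = Add(Add(p, x), Mul(-1, p)) = x)
f = Add(14, Mul(7, Pow(86, Rational(1, 2)))) (f = Add(14, Mul(7, Pow(Add(10, 76), Rational(1, 2)))) = Add(14, Mul(7, Pow(86, Rational(1, 2)))) ≈ 78.915)
Mul(Add(P, -4), f) = Mul(Add(-11, -4), Add(14, Mul(7, Pow(86, Rational(1, 2))))) = Mul(-15, Add(14, Mul(7, Pow(86, Rational(1, 2))))) = Add(-210, Mul(-105, Pow(86, Rational(1, 2))))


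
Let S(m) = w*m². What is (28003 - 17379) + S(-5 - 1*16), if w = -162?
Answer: -60818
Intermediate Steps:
S(m) = -162*m²
(28003 - 17379) + S(-5 - 1*16) = (28003 - 17379) - 162*(-5 - 1*16)² = 10624 - 162*(-5 - 16)² = 10624 - 162*(-21)² = 10624 - 162*441 = 10624 - 71442 = -60818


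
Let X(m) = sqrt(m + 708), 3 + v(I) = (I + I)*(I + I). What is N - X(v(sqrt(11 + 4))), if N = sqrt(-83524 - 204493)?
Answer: -3*sqrt(85) + I*sqrt(288017) ≈ -27.659 + 536.67*I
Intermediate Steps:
v(I) = -3 + 4*I**2 (v(I) = -3 + (I + I)*(I + I) = -3 + (2*I)*(2*I) = -3 + 4*I**2)
X(m) = sqrt(708 + m)
N = I*sqrt(288017) (N = sqrt(-288017) = I*sqrt(288017) ≈ 536.67*I)
N - X(v(sqrt(11 + 4))) = I*sqrt(288017) - sqrt(708 + (-3 + 4*(sqrt(11 + 4))**2)) = I*sqrt(288017) - sqrt(708 + (-3 + 4*(sqrt(15))**2)) = I*sqrt(288017) - sqrt(708 + (-3 + 4*15)) = I*sqrt(288017) - sqrt(708 + (-3 + 60)) = I*sqrt(288017) - sqrt(708 + 57) = I*sqrt(288017) - sqrt(765) = I*sqrt(288017) - 3*sqrt(85) = -3*sqrt(85) + I*sqrt(288017)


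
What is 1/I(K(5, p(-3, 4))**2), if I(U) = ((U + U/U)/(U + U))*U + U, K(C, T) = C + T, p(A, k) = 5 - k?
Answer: 2/109 ≈ 0.018349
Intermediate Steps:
I(U) = 1/2 + 3*U/2 (I(U) = ((U + 1)/((2*U)))*U + U = ((1 + U)*(1/(2*U)))*U + U = ((1 + U)/(2*U))*U + U = (1/2 + U/2) + U = 1/2 + 3*U/2)
1/I(K(5, p(-3, 4))**2) = 1/(1/2 + 3*(5 + (5 - 1*4))**2/2) = 1/(1/2 + 3*(5 + (5 - 4))**2/2) = 1/(1/2 + 3*(5 + 1)**2/2) = 1/(1/2 + (3/2)*6**2) = 1/(1/2 + (3/2)*36) = 1/(1/2 + 54) = 1/(109/2) = 2/109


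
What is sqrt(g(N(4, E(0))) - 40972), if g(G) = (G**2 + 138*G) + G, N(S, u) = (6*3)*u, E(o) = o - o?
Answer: 2*I*sqrt(10243) ≈ 202.42*I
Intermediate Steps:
E(o) = 0
N(S, u) = 18*u
g(G) = G**2 + 139*G
sqrt(g(N(4, E(0))) - 40972) = sqrt((18*0)*(139 + 18*0) - 40972) = sqrt(0*(139 + 0) - 40972) = sqrt(0*139 - 40972) = sqrt(0 - 40972) = sqrt(-40972) = 2*I*sqrt(10243)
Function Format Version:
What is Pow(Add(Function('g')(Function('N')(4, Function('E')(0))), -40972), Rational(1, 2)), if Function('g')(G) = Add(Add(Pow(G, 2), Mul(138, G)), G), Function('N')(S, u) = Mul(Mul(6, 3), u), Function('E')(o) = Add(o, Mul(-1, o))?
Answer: Mul(2, I, Pow(10243, Rational(1, 2))) ≈ Mul(202.42, I)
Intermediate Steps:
Function('E')(o) = 0
Function('N')(S, u) = Mul(18, u)
Function('g')(G) = Add(Pow(G, 2), Mul(139, G))
Pow(Add(Function('g')(Function('N')(4, Function('E')(0))), -40972), Rational(1, 2)) = Pow(Add(Mul(Mul(18, 0), Add(139, Mul(18, 0))), -40972), Rational(1, 2)) = Pow(Add(Mul(0, Add(139, 0)), -40972), Rational(1, 2)) = Pow(Add(Mul(0, 139), -40972), Rational(1, 2)) = Pow(Add(0, -40972), Rational(1, 2)) = Pow(-40972, Rational(1, 2)) = Mul(2, I, Pow(10243, Rational(1, 2)))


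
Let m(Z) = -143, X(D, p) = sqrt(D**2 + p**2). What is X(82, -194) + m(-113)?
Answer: -143 + 2*sqrt(11090) ≈ 67.618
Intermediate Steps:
X(82, -194) + m(-113) = sqrt(82**2 + (-194)**2) - 143 = sqrt(6724 + 37636) - 143 = sqrt(44360) - 143 = 2*sqrt(11090) - 143 = -143 + 2*sqrt(11090)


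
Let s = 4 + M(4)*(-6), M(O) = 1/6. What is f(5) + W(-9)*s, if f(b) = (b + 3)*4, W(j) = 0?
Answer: 32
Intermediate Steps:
M(O) = 1/6
f(b) = 12 + 4*b (f(b) = (3 + b)*4 = 12 + 4*b)
s = 3 (s = 4 + (1/6)*(-6) = 4 - 1 = 3)
f(5) + W(-9)*s = (12 + 4*5) + 0*3 = (12 + 20) + 0 = 32 + 0 = 32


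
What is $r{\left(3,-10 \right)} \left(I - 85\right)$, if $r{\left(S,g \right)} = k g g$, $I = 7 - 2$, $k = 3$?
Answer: $-24000$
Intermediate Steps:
$I = 5$ ($I = 7 - 2 = 5$)
$r{\left(S,g \right)} = 3 g^{2}$ ($r{\left(S,g \right)} = 3 g g = 3 g^{2}$)
$r{\left(3,-10 \right)} \left(I - 85\right) = 3 \left(-10\right)^{2} \left(5 - 85\right) = 3 \cdot 100 \left(-80\right) = 300 \left(-80\right) = -24000$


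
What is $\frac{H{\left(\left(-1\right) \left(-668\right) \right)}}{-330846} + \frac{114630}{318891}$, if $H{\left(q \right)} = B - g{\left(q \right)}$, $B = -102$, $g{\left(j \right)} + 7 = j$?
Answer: $\frac{12722730271}{35167937262} \approx 0.36177$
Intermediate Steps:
$g{\left(j \right)} = -7 + j$
$H{\left(q \right)} = -95 - q$ ($H{\left(q \right)} = -102 - \left(-7 + q\right) = -95 - q$)
$\frac{H{\left(\left(-1\right) \left(-668\right) \right)}}{-330846} + \frac{114630}{318891} = \frac{-95 - \left(-1\right) \left(-668\right)}{-330846} + \frac{114630}{318891} = \left(-95 - 668\right) \left(- \frac{1}{330846}\right) + 114630 \cdot \frac{1}{318891} = \left(-95 - 668\right) \left(- \frac{1}{330846}\right) + \frac{38210}{106297} = \left(-763\right) \left(- \frac{1}{330846}\right) + \frac{38210}{106297} = \frac{763}{330846} + \frac{38210}{106297} = \frac{12722730271}{35167937262}$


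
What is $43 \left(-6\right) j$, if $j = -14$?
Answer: $3612$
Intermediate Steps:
$43 \left(-6\right) j = 43 \left(-6\right) \left(-14\right) = \left(-258\right) \left(-14\right) = 3612$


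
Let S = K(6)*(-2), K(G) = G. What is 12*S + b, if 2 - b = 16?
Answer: -158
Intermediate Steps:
b = -14 (b = 2 - 1*16 = 2 - 16 = -14)
S = -12 (S = 6*(-2) = -12)
12*S + b = 12*(-12) - 14 = -144 - 14 = -158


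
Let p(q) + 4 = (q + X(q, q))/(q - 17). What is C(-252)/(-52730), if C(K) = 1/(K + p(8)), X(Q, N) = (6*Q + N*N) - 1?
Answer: 9/127764790 ≈ 7.0442e-8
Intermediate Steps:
X(Q, N) = -1 + N**2 + 6*Q (X(Q, N) = (6*Q + N**2) - 1 = (N**2 + 6*Q) - 1 = -1 + N**2 + 6*Q)
p(q) = -4 + (-1 + q**2 + 7*q)/(-17 + q) (p(q) = -4 + (q + (-1 + q**2 + 6*q))/(q - 17) = -4 + (-1 + q**2 + 7*q)/(-17 + q))
C(K) = 1/(-155/9 + K) (C(K) = 1/(K + (67 + 8**2 + 3*8)/(-17 + 8)) = 1/(K + (67 + 64 + 24)/(-9)) = 1/(K - 1/9*155) = 1/(K - 155/9) = 1/(-155/9 + K))
C(-252)/(-52730) = (9/(-155 + 9*(-252)))/(-52730) = (9/(-155 - 2268))*(-1/52730) = (9/(-2423))*(-1/52730) = (9*(-1/2423))*(-1/52730) = -9/2423*(-1/52730) = 9/127764790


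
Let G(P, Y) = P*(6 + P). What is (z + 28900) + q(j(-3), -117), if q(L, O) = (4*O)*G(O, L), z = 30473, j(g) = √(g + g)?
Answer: -6018543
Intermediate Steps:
j(g) = √2*√g (j(g) = √(2*g) = √2*√g)
q(L, O) = 4*O²*(6 + O) (q(L, O) = (4*O)*(O*(6 + O)) = 4*O²*(6 + O))
(z + 28900) + q(j(-3), -117) = (30473 + 28900) + 4*(-117)²*(6 - 117) = 59373 + 4*13689*(-111) = 59373 - 6077916 = -6018543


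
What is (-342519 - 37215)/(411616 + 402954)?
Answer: -189867/407285 ≈ -0.46618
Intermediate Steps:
(-342519 - 37215)/(411616 + 402954) = -379734/814570 = -379734*1/814570 = -189867/407285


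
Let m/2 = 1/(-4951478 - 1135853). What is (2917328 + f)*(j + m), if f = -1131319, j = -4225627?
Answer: -45941134858640737851/6087331 ≈ -7.5470e+12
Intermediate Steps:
m = -2/6087331 (m = 2/(-4951478 - 1135853) = 2/(-6087331) = 2*(-1/6087331) = -2/6087331 ≈ -3.2855e-7)
(2917328 + f)*(j + m) = (2917328 - 1131319)*(-4225627 - 2/6087331) = 1786009*(-25722790231539/6087331) = -45941134858640737851/6087331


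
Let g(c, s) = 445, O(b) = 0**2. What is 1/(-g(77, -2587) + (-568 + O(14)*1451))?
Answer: -1/1013 ≈ -0.00098717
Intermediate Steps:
O(b) = 0
1/(-g(77, -2587) + (-568 + O(14)*1451)) = 1/(-1*445 + (-568 + 0*1451)) = 1/(-445 + (-568 + 0)) = 1/(-445 - 568) = 1/(-1013) = -1/1013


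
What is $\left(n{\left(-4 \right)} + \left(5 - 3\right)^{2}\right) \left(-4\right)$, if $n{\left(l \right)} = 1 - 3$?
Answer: $-8$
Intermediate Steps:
$n{\left(l \right)} = -2$
$\left(n{\left(-4 \right)} + \left(5 - 3\right)^{2}\right) \left(-4\right) = \left(-2 + \left(5 - 3\right)^{2}\right) \left(-4\right) = \left(-2 + 2^{2}\right) \left(-4\right) = \left(-2 + 4\right) \left(-4\right) = 2 \left(-4\right) = -8$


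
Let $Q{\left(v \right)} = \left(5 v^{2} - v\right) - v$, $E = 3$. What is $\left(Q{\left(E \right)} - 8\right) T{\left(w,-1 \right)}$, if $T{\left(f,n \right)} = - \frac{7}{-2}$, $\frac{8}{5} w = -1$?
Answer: $\frac{217}{2} \approx 108.5$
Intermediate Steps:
$w = - \frac{5}{8}$ ($w = \frac{5}{8} \left(-1\right) = - \frac{5}{8} \approx -0.625$)
$T{\left(f,n \right)} = \frac{7}{2}$ ($T{\left(f,n \right)} = \left(-7\right) \left(- \frac{1}{2}\right) = \frac{7}{2}$)
$Q{\left(v \right)} = - 2 v + 5 v^{2}$ ($Q{\left(v \right)} = \left(- v + 5 v^{2}\right) - v = - 2 v + 5 v^{2}$)
$\left(Q{\left(E \right)} - 8\right) T{\left(w,-1 \right)} = \left(3 \left(-2 + 5 \cdot 3\right) - 8\right) \frac{7}{2} = \left(3 \left(-2 + 15\right) - 8\right) \frac{7}{2} = \left(3 \cdot 13 - 8\right) \frac{7}{2} = \left(39 - 8\right) \frac{7}{2} = 31 \cdot \frac{7}{2} = \frac{217}{2}$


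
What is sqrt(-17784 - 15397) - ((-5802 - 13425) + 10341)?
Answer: 8886 + I*sqrt(33181) ≈ 8886.0 + 182.16*I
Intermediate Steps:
sqrt(-17784 - 15397) - ((-5802 - 13425) + 10341) = sqrt(-33181) - (-19227 + 10341) = I*sqrt(33181) - 1*(-8886) = I*sqrt(33181) + 8886 = 8886 + I*sqrt(33181)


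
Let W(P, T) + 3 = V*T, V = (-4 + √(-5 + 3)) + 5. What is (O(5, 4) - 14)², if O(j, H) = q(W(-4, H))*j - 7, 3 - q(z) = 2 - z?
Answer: (11 - 20*I*√2)² ≈ -679.0 - 622.25*I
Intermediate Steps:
V = 1 + I*√2 (V = (-4 + √(-2)) + 5 = (-4 + I*√2) + 5 = 1 + I*√2 ≈ 1.0 + 1.4142*I)
W(P, T) = -3 + T*(1 + I*√2) (W(P, T) = -3 + (1 + I*√2)*T = -3 + T*(1 + I*√2))
q(z) = 1 + z (q(z) = 3 - (2 - z) = 3 + (-2 + z) = 1 + z)
O(j, H) = -7 + j*(-2 + H*(1 + I*√2)) (O(j, H) = (1 + (-3 + H*(1 + I*√2)))*j - 7 = (-2 + H*(1 + I*√2))*j - 7 = j*(-2 + H*(1 + I*√2)) - 7 = -7 + j*(-2 + H*(1 + I*√2)))
(O(5, 4) - 14)² = ((-7 + 5*(-2 + 4*(1 + I*√2))) - 14)² = ((-7 + 5*(-2 + (4 + 4*I*√2))) - 14)² = ((-7 + 5*(2 + 4*I*√2)) - 14)² = ((-7 + (10 + 20*I*√2)) - 14)² = ((3 + 20*I*√2) - 14)² = (-11 + 20*I*√2)²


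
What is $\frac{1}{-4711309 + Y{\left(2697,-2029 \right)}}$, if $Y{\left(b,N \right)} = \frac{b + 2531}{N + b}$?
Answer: $- \frac{167}{786787296} \approx -2.1226 \cdot 10^{-7}$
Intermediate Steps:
$Y{\left(b,N \right)} = \frac{2531 + b}{N + b}$
$\frac{1}{-4711309 + Y{\left(2697,-2029 \right)}} = \frac{1}{-4711309 + \frac{2531 + 2697}{-2029 + 2697}} = \frac{1}{-4711309 + \frac{1}{668} \cdot 5228} = \frac{1}{-4711309 + \frac{1307}{167}} = \frac{1}{- \frac{786787296}{167}} = - \frac{167}{786787296}$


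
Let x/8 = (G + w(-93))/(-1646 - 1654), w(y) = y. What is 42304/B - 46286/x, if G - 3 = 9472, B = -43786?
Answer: 417804053611/205400126 ≈ 2034.1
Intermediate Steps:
G = 9475 (G = 3 + 9472 = 9475)
x = -18764/825 (x = 8*((9475 - 93)/(-1646 - 1654)) = 8*(9382/(-3300)) = 8*(9382*(-1/3300)) = 8*(-4691/1650) = -18764/825 ≈ -22.744)
42304/B - 46286/x = 42304/(-43786) - 46286/(-18764/825) = 42304*(-1/43786) - 46286*(-825/18764) = -21152/21893 + 19092975/9382 = 417804053611/205400126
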